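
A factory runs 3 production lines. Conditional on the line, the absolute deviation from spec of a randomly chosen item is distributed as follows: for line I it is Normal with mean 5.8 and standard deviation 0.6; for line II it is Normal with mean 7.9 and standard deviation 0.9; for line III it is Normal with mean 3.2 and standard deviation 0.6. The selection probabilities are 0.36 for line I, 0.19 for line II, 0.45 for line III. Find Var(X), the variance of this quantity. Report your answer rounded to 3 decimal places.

Per component, I: μ=5.8, E[X²]=34; II: μ=7.9, E[X²]=63.22; III: μ=3.2, E[X²]=10.6.
E[X] = 0.36·5.8 + 0.19·7.9 + 0.45·3.2 = 5.029.
E[X²] = 0.36·34 + 0.19·63.22 + 0.45·10.6 = 29.0218.
Var(X) = E[X²] − (E[X])² = 29.0218 − 25.2908 = 3.73096.

3.731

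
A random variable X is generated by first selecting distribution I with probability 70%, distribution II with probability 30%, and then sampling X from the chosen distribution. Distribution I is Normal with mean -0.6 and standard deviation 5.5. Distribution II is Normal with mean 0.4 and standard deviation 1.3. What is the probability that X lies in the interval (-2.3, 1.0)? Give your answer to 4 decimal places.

0.3627

Conditional on each component, P(-2.3 < X < 1.0): I: 0.235813; II: 0.65889.
By total probability, P(-2.3 < X < 1.0) = 0.7·0.235813 + 0.3·0.65889 = 0.362736.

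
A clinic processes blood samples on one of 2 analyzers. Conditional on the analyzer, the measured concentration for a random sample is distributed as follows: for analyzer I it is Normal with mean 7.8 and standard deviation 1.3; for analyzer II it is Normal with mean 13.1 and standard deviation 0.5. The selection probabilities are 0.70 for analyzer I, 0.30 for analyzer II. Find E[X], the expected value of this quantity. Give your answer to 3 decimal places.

9.390

Component means — I: 7.8; II: 13.1.
E[X] = 0.7·7.8 + 0.3·13.1 = 9.39.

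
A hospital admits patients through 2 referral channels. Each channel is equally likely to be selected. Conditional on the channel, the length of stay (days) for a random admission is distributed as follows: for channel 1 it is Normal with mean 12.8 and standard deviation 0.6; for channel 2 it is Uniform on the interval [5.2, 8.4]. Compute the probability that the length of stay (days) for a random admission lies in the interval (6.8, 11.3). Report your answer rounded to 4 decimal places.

Conditional on each channel, P(6.8 < X < 11.3): 1: 0.00620967; 2: 0.5.
By total probability, P(6.8 < X < 11.3) = 0.5·0.00620967 + 0.5·0.5 = 0.253105.

0.2531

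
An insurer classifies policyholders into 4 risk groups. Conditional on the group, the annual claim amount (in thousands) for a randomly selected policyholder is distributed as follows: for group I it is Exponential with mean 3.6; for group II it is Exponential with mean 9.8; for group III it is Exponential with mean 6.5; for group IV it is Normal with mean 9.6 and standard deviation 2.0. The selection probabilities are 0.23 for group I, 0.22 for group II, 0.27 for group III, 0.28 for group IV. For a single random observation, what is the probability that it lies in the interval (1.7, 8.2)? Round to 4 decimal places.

Conditional on each group, P(1.7 < X < 8.2): I: 0.521103; II: 0.40762; III: 0.486648; IV: 0.241925.
By total probability, P(1.7 < X < 8.2) = 0.23·0.521103 + 0.22·0.40762 + 0.27·0.486648 + 0.28·0.241925 = 0.408664.

0.4087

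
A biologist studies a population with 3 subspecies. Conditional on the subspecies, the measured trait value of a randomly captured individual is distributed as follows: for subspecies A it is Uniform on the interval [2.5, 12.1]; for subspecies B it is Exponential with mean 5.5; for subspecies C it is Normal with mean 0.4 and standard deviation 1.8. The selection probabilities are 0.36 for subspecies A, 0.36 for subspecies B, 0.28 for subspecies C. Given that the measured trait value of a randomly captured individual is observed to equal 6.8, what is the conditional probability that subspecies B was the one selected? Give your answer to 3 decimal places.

Likelihoods f(6.8 | ·): A: 0.104167; B: 0.052807; C: 0.000398536.
Posterior ∝ prior × likelihood. Numerator for B: 0.36·0.052807 = 0.0190105.
Normalizing constant: 0.36·0.104167 + 0.36·0.052807 + 0.28·0.000398536 = 0.0566221.
P(B | observation) = 0.0190105 / 0.0566221 = 0.335744.

0.336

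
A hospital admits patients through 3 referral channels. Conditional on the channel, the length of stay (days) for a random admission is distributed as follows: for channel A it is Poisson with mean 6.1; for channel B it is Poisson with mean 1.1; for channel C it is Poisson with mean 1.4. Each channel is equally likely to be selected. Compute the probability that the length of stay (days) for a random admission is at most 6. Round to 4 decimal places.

Conditional on each channel, P(X ≤ 6): A: 0.590245; B: 0.999851; C: 0.999378.
By total probability, P(X ≤ 6) = 0.333333·0.590245 + 0.333333·0.999851 + 0.333333·0.999378 = 0.863158.

0.8632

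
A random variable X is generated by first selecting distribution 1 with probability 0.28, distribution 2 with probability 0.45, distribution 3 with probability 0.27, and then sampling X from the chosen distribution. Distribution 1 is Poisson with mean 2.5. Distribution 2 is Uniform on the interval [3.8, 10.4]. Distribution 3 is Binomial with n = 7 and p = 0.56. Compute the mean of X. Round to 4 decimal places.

Component means — 1: 2.5; 2: 7.1; 3: 3.92.
E[X] = 0.28·2.5 + 0.45·7.1 + 0.27·3.92 = 4.9534.

4.9534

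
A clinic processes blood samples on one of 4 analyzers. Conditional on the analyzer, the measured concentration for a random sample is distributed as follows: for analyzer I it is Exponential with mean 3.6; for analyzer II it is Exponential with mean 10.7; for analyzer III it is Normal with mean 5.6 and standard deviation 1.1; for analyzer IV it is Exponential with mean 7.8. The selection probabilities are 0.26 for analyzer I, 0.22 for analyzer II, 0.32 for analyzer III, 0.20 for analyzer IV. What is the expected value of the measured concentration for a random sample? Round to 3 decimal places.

6.642

Component means — I: 3.6; II: 10.7; III: 5.6; IV: 7.8.
E[X] = 0.26·3.6 + 0.22·10.7 + 0.32·5.6 + 0.2·7.8 = 6.642.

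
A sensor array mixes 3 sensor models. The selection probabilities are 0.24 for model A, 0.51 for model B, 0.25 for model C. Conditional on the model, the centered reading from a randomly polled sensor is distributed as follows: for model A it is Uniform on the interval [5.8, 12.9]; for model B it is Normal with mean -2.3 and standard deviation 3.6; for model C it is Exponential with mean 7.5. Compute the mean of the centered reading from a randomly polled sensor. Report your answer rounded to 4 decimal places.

2.9460

Component means — A: 9.35; B: -2.3; C: 7.5.
E[X] = 0.24·9.35 + 0.51·-2.3 + 0.25·7.5 = 2.946.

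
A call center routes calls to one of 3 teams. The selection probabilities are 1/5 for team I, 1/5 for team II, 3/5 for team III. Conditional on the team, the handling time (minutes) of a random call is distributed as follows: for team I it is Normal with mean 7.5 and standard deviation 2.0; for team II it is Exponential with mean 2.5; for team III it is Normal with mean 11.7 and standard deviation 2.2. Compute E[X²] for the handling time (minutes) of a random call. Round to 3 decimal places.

99.588

For each component E[X²] = Var + (mean)², giving I: 60.25; II: 12.5; III: 141.73.
Overall E[X²] = 0.2·60.25 + 0.2·12.5 + 0.6·141.73 = 99.588.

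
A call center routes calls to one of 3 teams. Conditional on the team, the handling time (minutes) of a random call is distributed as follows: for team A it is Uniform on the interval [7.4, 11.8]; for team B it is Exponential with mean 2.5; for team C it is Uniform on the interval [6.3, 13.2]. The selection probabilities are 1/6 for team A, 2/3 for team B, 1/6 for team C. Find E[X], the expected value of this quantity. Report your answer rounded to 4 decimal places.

4.8917

Component means — A: 9.6; B: 2.5; C: 9.75.
E[X] = 0.166667·9.6 + 0.666667·2.5 + 0.166667·9.75 = 4.89167.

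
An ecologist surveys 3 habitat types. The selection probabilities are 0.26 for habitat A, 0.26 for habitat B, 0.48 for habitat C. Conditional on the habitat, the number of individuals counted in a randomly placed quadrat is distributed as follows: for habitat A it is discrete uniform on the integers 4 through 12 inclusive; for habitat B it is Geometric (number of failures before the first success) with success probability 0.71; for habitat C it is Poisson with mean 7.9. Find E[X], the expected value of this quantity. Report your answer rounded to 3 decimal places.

5.978

Component means — A: 8; B: 0.408451; C: 7.9.
E[X] = 0.26·8 + 0.26·0.408451 + 0.48·7.9 = 5.9782.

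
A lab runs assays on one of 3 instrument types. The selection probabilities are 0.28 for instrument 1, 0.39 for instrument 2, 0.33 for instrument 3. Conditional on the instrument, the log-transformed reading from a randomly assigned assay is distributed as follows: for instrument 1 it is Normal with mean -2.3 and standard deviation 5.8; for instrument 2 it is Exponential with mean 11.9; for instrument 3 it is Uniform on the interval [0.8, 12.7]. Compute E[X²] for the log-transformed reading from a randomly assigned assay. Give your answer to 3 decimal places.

140.286

For each component E[X²] = Var + (mean)², giving 1: 38.93; 2: 283.22; 3: 57.3633.
Overall E[X²] = 0.28·38.93 + 0.39·283.22 + 0.33·57.3633 = 140.286.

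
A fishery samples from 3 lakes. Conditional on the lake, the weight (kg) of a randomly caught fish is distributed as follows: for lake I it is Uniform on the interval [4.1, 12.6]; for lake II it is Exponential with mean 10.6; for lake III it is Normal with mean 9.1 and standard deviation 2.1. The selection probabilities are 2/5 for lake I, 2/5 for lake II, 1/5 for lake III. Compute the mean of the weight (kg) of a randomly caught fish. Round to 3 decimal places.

9.400

Component means — I: 8.35; II: 10.6; III: 9.1.
E[X] = 0.4·8.35 + 0.4·10.6 + 0.2·9.1 = 9.4.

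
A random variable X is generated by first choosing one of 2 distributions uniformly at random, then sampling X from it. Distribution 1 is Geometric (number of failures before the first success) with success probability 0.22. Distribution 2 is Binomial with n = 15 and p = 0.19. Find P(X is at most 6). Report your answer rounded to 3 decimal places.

Conditional on each component, P(X ≤ 6): 1: 0.824344; 2: 0.986313.
By total probability, P(X ≤ 6) = 0.5·0.824344 + 0.5·0.986313 = 0.905329.

0.905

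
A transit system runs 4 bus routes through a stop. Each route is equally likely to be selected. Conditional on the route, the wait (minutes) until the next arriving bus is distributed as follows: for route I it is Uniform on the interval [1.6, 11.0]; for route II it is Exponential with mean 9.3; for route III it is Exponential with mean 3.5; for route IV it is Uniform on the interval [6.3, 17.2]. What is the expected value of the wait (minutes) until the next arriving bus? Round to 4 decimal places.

7.7125

Component means — I: 6.3; II: 9.3; III: 3.5; IV: 11.75.
E[X] = 0.25·6.3 + 0.25·9.3 + 0.25·3.5 + 0.25·11.75 = 7.7125.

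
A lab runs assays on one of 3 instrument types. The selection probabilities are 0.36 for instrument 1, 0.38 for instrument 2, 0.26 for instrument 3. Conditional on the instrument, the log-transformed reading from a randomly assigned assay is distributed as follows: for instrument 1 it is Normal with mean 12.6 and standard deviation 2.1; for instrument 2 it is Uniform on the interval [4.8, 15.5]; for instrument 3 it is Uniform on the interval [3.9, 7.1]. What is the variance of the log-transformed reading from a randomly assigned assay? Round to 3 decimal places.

Per component, 1: μ=12.6, E[X²]=163.17; 2: μ=10.15, E[X²]=112.563; 3: μ=5.5, E[X²]=31.1033.
E[X] = 0.36·12.6 + 0.38·10.15 + 0.26·5.5 = 9.823.
E[X²] = 0.36·163.17 + 0.38·112.563 + 0.26·31.1033 = 109.602.
Var(X) = E[X²] − (E[X])² = 109.602 − 96.4913 = 13.1108.

13.111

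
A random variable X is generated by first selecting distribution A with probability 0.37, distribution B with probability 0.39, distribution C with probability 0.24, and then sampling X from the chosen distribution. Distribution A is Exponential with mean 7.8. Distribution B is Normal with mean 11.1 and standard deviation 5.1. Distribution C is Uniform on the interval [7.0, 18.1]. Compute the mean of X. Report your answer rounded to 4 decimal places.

Component means — A: 7.8; B: 11.1; C: 12.55.
E[X] = 0.37·7.8 + 0.39·11.1 + 0.24·12.55 = 10.227.

10.2270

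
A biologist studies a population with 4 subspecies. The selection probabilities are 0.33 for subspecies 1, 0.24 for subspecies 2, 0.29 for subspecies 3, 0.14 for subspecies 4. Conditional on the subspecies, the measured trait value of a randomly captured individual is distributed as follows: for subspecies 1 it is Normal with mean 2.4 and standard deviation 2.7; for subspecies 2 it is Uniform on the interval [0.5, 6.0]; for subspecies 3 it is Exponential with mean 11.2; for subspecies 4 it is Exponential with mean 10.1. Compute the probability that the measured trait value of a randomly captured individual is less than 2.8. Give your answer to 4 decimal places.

0.3828

Conditional on each subspecies, P(X < 2.8): 1: 0.558887; 2: 0.418182; 3: 0.221199; 4: 0.242118.
By total probability, P(X < 2.8) = 0.33·0.558887 + 0.24·0.418182 + 0.29·0.221199 + 0.14·0.242118 = 0.382841.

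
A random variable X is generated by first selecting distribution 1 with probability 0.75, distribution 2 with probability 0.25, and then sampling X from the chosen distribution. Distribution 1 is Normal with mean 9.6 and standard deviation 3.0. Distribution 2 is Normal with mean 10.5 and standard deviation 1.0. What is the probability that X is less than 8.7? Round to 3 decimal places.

0.296

Conditional on each component, P(X < 8.7): 1: 0.382089; 2: 0.0359303.
By total probability, P(X < 8.7) = 0.75·0.382089 + 0.25·0.0359303 = 0.295549.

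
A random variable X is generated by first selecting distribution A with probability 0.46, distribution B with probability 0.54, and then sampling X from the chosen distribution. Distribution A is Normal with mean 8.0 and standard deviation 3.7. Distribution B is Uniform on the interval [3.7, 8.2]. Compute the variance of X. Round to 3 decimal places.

Per component, A: μ=8, E[X²]=77.69; B: μ=5.95, E[X²]=37.09.
E[X] = 0.46·8 + 0.54·5.95 = 6.893.
E[X²] = 0.46·77.69 + 0.54·37.09 = 55.766.
Var(X) = E[X²] − (E[X])² = 55.766 − 47.5134 = 8.25255.

8.253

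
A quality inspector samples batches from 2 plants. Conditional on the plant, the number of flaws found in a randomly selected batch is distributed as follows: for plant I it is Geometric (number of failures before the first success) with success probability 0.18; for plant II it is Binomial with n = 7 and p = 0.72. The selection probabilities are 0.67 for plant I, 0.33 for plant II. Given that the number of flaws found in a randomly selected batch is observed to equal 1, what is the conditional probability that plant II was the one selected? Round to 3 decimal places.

Likelihoods P(X=1 | ·): I: 0.1476; II: 0.00242873.
Posterior ∝ prior × likelihood. Numerator for II: 0.33·0.00242873 = 0.00080148.
Normalizing constant: 0.67·0.1476 + 0.33·0.00242873 = 0.0996935.
P(II | observation) = 0.00080148 / 0.0996935 = 0.00803944.

0.008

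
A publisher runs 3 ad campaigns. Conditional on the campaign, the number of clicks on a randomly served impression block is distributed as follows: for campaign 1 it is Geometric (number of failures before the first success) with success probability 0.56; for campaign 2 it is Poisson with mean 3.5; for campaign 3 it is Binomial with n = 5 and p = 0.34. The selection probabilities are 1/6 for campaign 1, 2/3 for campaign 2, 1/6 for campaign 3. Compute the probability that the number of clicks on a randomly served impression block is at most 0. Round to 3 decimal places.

Conditional on each campaign, P(X ≤ 0): 1: 0.56; 2: 0.0301974; 3: 0.125233.
By total probability, P(X ≤ 0) = 0.166667·0.56 + 0.666667·0.0301974 + 0.166667·0.125233 = 0.134337.

0.134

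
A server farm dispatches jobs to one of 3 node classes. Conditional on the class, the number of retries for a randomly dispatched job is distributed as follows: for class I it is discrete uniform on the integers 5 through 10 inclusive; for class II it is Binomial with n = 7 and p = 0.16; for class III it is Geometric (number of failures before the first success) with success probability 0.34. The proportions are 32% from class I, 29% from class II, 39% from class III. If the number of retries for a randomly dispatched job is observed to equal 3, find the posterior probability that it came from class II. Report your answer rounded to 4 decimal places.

0.3519

Likelihoods P(X=3 | ·): I: 0; II: 0.0713748; III: 0.0977486.
Posterior ∝ prior × likelihood. Numerator for II: 0.29·0.0713748 = 0.0206987.
Normalizing constant: 0.32·0 + 0.29·0.0713748 + 0.39·0.0977486 = 0.0588207.
P(II | observation) = 0.0206987 / 0.0588207 = 0.351895.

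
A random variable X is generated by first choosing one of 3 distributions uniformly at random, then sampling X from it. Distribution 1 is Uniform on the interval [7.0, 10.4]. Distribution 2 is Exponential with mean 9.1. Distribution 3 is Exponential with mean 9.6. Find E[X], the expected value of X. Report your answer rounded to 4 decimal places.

Component means — 1: 8.7; 2: 9.1; 3: 9.6.
E[X] = 0.333333·8.7 + 0.333333·9.1 + 0.333333·9.6 = 9.13333.

9.1333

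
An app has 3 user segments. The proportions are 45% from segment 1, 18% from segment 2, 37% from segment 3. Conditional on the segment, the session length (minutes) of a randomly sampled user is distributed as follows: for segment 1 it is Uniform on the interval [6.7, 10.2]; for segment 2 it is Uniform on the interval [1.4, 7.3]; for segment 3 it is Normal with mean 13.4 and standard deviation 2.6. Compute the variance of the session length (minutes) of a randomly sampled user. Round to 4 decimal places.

14.3787

Per component, 1: μ=8.45, E[X²]=72.4233; 2: μ=4.35, E[X²]=21.8233; 3: μ=13.4, E[X²]=186.32.
E[X] = 0.45·8.45 + 0.18·4.35 + 0.37·13.4 = 9.5435.
E[X²] = 0.45·72.4233 + 0.18·21.8233 + 0.37·186.32 = 105.457.
Var(X) = E[X²] − (E[X])² = 105.457 − 91.0784 = 14.3787.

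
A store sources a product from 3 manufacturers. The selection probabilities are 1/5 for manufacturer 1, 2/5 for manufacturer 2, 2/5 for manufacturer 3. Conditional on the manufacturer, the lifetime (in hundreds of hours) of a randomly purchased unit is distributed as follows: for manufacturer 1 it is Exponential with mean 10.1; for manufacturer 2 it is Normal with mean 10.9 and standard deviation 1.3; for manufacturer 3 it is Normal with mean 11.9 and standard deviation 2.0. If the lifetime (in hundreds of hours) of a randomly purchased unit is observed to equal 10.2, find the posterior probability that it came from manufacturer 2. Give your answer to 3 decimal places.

Likelihoods f(10.2 | ·): 1: 0.0360649; 2: 0.265465; 3: 0.138992.
Posterior ∝ prior × likelihood. Numerator for 2: 0.4·0.265465 = 0.106186.
Normalizing constant: 0.2·0.0360649 + 0.4·0.265465 + 0.4·0.138992 = 0.168996.
P(2 | observation) = 0.106186 / 0.168996 = 0.628334.

0.628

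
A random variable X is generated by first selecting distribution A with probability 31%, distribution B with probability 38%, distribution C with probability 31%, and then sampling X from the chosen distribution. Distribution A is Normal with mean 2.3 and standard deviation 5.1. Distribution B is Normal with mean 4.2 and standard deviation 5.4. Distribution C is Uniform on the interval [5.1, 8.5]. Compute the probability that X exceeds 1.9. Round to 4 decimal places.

0.7274

Conditional on each component, P(X > 1.9): A: 0.531258; B: 0.664919; C: 1.
By total probability, P(X > 1.9) = 0.31·0.531258 + 0.38·0.664919 + 0.31·1 = 0.727359.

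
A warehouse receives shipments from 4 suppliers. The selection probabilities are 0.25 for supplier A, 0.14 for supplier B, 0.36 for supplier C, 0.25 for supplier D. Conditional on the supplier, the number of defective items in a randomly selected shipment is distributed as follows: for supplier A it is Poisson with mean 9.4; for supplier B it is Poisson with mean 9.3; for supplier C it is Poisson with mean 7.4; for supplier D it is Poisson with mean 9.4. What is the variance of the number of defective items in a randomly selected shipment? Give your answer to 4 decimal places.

9.5686

Per component, A: μ=9.4, E[X²]=97.76; B: μ=9.3, E[X²]=95.79; C: μ=7.4, E[X²]=62.16; D: μ=9.4, E[X²]=97.76.
E[X] = 0.25·9.4 + 0.14·9.3 + 0.36·7.4 + 0.25·9.4 = 8.666.
E[X²] = 0.25·97.76 + 0.14·95.79 + 0.36·62.16 + 0.25·97.76 = 84.6682.
Var(X) = E[X²] − (E[X])² = 84.6682 − 75.0996 = 9.56864.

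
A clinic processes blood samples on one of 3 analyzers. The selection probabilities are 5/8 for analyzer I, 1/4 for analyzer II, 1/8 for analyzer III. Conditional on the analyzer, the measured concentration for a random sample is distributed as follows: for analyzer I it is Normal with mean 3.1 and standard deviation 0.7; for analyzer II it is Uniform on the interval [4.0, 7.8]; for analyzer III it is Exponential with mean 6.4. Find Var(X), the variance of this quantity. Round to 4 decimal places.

Per component, I: μ=3.1, E[X²]=10.1; II: μ=5.9, E[X²]=36.0133; III: μ=6.4, E[X²]=81.92.
E[X] = 0.625·3.1 + 0.25·5.9 + 0.125·6.4 = 4.2125.
E[X²] = 0.625·10.1 + 0.25·36.0133 + 0.125·81.92 = 25.5558.
Var(X) = E[X²] − (E[X])² = 25.5558 − 17.7452 = 7.81068.

7.8107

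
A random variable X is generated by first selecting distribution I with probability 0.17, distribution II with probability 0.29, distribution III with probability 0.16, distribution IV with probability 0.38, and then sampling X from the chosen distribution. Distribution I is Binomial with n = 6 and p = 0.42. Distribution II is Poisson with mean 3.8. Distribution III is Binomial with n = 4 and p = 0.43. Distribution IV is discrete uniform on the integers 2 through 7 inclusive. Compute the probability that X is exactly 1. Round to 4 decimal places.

Conditional on each component, P(X = 1): I: 0.165402; II: 0.0850089; III: 0.318532; IV: 0.
By total probability, P(X = 1) = 0.17·0.165402 + 0.29·0.0850089 + 0.16·0.318532 + 0.38·0 = 0.103736.

0.1037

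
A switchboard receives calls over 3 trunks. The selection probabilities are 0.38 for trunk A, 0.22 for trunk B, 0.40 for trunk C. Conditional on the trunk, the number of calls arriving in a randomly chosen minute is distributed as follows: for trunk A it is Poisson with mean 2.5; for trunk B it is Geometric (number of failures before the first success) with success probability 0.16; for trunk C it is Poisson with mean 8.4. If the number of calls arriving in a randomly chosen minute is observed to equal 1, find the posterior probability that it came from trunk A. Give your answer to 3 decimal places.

Likelihoods P(X=1 | ·): A: 0.205212; B: 0.1344; C: 0.00188889.
Posterior ∝ prior × likelihood. Numerator for A: 0.38·0.205212 = 0.0779807.
Normalizing constant: 0.38·0.205212 + 0.22·0.1344 + 0.4·0.00188889 = 0.108304.
P(A | observation) = 0.0779807 / 0.108304 = 0.720015.

0.720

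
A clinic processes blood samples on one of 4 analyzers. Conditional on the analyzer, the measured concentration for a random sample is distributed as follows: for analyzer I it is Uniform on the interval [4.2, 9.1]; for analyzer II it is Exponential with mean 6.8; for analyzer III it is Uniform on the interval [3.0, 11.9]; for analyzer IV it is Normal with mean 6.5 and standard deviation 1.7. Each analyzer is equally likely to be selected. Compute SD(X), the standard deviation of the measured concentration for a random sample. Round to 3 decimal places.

Per component, I: μ=6.65, E[X²]=46.2233; II: μ=6.8, E[X²]=92.48; III: μ=7.45, E[X²]=62.1033; IV: μ=6.5, E[X²]=45.14.
E[X] = 0.25·6.65 + 0.25·6.8 + 0.25·7.45 + 0.25·6.5 = 6.85.
E[X²] = 0.25·46.2233 + 0.25·92.48 + 0.25·62.1033 + 0.25·45.14 = 61.4867.
Var(X) = E[X²] − (E[X])² = 61.4867 − 46.9225 = 14.5642.
SD(X) = √14.5642 = 3.8163.

3.816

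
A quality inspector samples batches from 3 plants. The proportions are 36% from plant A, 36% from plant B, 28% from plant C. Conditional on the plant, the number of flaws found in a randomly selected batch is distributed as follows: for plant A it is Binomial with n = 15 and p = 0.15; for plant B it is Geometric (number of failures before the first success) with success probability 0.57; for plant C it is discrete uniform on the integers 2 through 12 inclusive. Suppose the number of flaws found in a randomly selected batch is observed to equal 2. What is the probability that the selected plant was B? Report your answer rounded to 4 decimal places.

Likelihoods P(X=2 | ·): A: 0.285639; B: 0.105393; C: 0.0909091.
Posterior ∝ prior × likelihood. Numerator for B: 0.36·0.105393 = 0.0379415.
Normalizing constant: 0.36·0.285639 + 0.36·0.105393 + 0.28·0.0909091 = 0.166226.
P(B | observation) = 0.0379415 / 0.166226 = 0.228252.

0.2283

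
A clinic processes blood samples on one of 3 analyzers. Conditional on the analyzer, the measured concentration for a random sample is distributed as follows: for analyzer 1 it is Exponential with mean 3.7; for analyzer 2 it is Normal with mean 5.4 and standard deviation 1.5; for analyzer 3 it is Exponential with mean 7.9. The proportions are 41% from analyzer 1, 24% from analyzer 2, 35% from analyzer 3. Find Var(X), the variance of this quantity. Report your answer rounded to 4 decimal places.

Per component, 1: μ=3.7, E[X²]=27.38; 2: μ=5.4, E[X²]=31.41; 3: μ=7.9, E[X²]=124.82.
E[X] = 0.41·3.7 + 0.24·5.4 + 0.35·7.9 = 5.578.
E[X²] = 0.41·27.38 + 0.24·31.41 + 0.35·124.82 = 62.4512.
Var(X) = E[X²] − (E[X])² = 62.4512 − 31.1141 = 31.3371.

31.3371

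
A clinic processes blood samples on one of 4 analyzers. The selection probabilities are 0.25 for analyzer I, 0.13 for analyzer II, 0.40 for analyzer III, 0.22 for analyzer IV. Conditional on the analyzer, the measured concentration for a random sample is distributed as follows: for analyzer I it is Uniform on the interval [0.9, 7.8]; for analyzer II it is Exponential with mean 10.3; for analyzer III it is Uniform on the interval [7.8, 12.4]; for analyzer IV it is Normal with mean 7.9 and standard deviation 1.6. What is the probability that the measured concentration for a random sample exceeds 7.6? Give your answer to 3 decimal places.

Conditional on each analyzer, P(X > 7.6): I: 0.0289855; II: 0.478134; III: 1; IV: 0.574366.
By total probability, P(X > 7.6) = 0.25·0.0289855 + 0.13·0.478134 + 0.4·1 + 0.22·0.574366 = 0.595764.

0.596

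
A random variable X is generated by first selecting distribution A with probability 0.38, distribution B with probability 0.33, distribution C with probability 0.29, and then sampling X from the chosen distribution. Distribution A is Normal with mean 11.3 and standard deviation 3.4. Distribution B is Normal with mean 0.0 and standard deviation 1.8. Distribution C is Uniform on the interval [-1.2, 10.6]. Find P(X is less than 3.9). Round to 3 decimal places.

Conditional on each component, P(X < 3.9): A: 0.01476; B: 0.98487; C: 0.432203.
By total probability, P(X < 3.9) = 0.38·0.01476 + 0.33·0.98487 + 0.29·0.432203 = 0.455955.

0.456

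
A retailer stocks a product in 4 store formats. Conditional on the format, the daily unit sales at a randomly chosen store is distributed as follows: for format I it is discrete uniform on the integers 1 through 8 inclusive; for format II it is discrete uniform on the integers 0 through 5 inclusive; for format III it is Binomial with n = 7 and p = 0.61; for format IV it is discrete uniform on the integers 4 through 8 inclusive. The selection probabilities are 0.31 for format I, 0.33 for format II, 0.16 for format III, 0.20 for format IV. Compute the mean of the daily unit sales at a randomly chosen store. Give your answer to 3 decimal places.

4.103

Component means — I: 4.5; II: 2.5; III: 4.27; IV: 6.
E[X] = 0.31·4.5 + 0.33·2.5 + 0.16·4.27 + 0.2·6 = 4.1032.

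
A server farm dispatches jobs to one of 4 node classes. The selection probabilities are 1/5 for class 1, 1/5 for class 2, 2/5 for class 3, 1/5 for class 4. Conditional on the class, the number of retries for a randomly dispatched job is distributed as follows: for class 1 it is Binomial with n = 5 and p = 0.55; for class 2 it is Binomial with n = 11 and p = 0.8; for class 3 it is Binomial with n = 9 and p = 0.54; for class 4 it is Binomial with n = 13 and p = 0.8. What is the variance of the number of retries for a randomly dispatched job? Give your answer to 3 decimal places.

9.871

Per component, 1: μ=2.75, E[X²]=8.8; 2: μ=8.8, E[X²]=79.2; 3: μ=4.86, E[X²]=25.8552; 4: μ=10.4, E[X²]=110.24.
E[X] = 0.2·2.75 + 0.2·8.8 + 0.4·4.86 + 0.2·10.4 = 6.334.
E[X²] = 0.2·8.8 + 0.2·79.2 + 0.4·25.8552 + 0.2·110.24 = 49.9901.
Var(X) = E[X²] − (E[X])² = 49.9901 − 40.1196 = 9.87052.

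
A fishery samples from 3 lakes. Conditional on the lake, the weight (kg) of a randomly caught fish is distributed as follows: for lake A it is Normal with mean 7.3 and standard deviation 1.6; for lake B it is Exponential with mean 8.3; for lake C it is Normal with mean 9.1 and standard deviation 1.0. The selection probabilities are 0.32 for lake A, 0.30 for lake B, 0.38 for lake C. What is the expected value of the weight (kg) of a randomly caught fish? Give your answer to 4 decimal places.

Component means — A: 7.3; B: 8.3; C: 9.1.
E[X] = 0.32·7.3 + 0.3·8.3 + 0.38·9.1 = 8.284.

8.2840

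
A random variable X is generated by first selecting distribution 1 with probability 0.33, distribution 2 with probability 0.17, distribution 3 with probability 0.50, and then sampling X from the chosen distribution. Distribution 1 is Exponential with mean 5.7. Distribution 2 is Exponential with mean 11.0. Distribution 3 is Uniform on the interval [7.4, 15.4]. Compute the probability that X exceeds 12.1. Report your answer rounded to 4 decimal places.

Conditional on each component, P(X > 12.1): 1: 0.119695; 2: 0.332871; 3: 0.4125.
By total probability, P(X > 12.1) = 0.33·0.119695 + 0.17·0.332871 + 0.5·0.4125 = 0.302337.

0.3023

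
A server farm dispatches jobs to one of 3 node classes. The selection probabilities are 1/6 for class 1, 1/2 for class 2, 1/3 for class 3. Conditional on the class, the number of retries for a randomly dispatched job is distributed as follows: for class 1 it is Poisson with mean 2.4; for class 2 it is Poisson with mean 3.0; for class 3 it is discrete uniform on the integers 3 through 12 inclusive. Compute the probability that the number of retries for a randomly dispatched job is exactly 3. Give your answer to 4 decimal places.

0.1802

Conditional on each class, P(X = 3): 1: 0.209014; 2: 0.224042; 3: 0.1.
By total probability, P(X = 3) = 0.166667·0.209014 + 0.5·0.224042 + 0.333333·0.1 = 0.18019.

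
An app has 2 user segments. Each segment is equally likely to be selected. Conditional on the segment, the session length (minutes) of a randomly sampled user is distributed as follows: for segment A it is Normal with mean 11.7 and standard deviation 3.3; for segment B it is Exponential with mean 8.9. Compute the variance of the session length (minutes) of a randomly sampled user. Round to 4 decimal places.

Per component, A: μ=11.7, E[X²]=147.78; B: μ=8.9, E[X²]=158.42.
E[X] = 0.5·11.7 + 0.5·8.9 = 10.3.
E[X²] = 0.5·147.78 + 0.5·158.42 = 153.1.
Var(X) = E[X²] − (E[X])² = 153.1 − 106.09 = 47.01.

47.0100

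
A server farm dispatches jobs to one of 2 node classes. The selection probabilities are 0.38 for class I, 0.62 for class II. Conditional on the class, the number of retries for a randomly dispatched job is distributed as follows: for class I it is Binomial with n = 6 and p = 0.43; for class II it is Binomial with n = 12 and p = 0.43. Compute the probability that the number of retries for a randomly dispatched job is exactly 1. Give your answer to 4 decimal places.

Conditional on each class, P(X = 1): I: 0.155237; II: 0.0106481.
By total probability, P(X = 1) = 0.38·0.155237 + 0.62·0.0106481 = 0.0655917.

0.0656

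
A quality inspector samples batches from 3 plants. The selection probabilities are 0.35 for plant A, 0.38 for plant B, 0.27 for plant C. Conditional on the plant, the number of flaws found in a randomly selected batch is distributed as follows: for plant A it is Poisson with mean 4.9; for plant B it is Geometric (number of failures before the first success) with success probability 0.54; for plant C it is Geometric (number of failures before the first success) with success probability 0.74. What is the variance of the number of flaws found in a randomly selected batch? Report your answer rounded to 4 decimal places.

Per component, A: μ=4.9, E[X²]=28.91; B: μ=0.851852, E[X²]=2.30316; C: μ=0.351351, E[X²]=0.598247.
E[X] = 0.35·4.9 + 0.38·0.851852 + 0.27·0.351351 = 2.13357.
E[X²] = 0.35·28.91 + 0.38·2.30316 + 0.27·0.598247 = 11.1552.
Var(X) = E[X²] − (E[X])² = 11.1552 − 4.55211 = 6.60311.

6.6031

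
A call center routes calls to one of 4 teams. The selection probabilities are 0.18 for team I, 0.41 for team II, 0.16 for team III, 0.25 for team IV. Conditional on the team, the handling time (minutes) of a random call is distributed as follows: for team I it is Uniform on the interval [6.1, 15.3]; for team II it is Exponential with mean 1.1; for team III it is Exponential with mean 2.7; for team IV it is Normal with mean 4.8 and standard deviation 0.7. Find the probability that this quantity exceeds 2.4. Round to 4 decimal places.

0.5420

Conditional on each team, P(X > 2.4): I: 1; II: 0.112836; III: 0.411112; IV: 0.999697.
By total probability, P(X > 2.4) = 0.18·1 + 0.41·0.112836 + 0.16·0.411112 + 0.25·0.999697 = 0.541965.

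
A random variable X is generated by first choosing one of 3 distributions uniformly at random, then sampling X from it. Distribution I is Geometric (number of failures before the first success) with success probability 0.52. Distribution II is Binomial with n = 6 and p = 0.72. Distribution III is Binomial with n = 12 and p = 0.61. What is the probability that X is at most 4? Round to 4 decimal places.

0.5198

Conditional on each component, P(X ≤ 4): I: 0.97452; II: 0.53562; III: 0.049348.
By total probability, P(X ≤ 4) = 0.333333·0.97452 + 0.333333·0.53562 + 0.333333·0.049348 = 0.519829.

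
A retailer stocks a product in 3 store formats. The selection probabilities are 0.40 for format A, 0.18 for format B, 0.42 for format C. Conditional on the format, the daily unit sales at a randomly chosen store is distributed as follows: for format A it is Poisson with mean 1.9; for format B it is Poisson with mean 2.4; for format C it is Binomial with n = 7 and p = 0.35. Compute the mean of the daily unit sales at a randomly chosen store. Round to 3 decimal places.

2.221

Component means — A: 1.9; B: 2.4; C: 2.45.
E[X] = 0.4·1.9 + 0.18·2.4 + 0.42·2.45 = 2.221.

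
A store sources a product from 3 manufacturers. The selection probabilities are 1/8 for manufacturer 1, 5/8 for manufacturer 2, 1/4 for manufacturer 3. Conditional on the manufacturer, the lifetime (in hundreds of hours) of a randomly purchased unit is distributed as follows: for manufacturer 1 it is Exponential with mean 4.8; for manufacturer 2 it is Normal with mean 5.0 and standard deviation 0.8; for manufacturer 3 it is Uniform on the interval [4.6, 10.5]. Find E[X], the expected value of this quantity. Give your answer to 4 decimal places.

Component means — 1: 4.8; 2: 5; 3: 7.55.
E[X] = 0.125·4.8 + 0.625·5 + 0.25·7.55 = 5.6125.

5.6125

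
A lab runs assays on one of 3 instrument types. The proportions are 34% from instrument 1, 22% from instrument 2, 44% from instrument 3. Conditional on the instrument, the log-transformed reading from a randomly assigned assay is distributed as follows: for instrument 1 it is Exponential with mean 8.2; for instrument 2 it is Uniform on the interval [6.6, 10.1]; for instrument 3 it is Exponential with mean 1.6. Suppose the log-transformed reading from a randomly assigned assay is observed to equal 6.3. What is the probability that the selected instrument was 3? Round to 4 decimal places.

0.2180

Likelihoods f(6.3 | ·): 1: 0.0565615; 2: 0; 3: 0.0121856.
Posterior ∝ prior × likelihood. Numerator for 3: 0.44·0.0121856 = 0.00536165.
Normalizing constant: 0.34·0.0565615 + 0.22·0 + 0.44·0.0121856 = 0.0245926.
P(3 | observation) = 0.00536165 / 0.0245926 = 0.218019.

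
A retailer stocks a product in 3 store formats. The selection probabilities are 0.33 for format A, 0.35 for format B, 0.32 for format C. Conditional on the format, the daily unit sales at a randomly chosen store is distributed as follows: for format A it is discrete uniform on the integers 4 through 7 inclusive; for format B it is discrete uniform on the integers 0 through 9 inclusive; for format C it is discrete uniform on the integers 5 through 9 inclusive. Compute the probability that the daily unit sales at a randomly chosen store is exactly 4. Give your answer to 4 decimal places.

0.1175

Conditional on each format, P(X = 4): A: 0.25; B: 0.1; C: 0.
By total probability, P(X = 4) = 0.33·0.25 + 0.35·0.1 + 0.32·0 = 0.1175.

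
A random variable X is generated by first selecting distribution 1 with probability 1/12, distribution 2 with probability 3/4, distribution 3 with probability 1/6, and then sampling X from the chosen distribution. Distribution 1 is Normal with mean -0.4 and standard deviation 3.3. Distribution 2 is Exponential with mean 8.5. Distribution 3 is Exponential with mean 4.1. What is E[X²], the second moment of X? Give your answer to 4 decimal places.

For each component E[X²] = Var + (mean)², giving 1: 11.05; 2: 144.5; 3: 33.62.
Overall E[X²] = 0.0833333·11.05 + 0.75·144.5 + 0.166667·33.62 = 114.899.

114.8992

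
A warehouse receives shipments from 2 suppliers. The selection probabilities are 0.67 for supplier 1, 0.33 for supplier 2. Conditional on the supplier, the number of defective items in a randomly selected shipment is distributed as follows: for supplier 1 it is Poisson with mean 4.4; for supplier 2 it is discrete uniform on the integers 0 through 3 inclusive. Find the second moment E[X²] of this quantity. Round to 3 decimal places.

17.074

For each component E[X²] = Var + (mean)², giving 1: 23.76; 2: 3.5.
Overall E[X²] = 0.67·23.76 + 0.33·3.5 = 17.0742.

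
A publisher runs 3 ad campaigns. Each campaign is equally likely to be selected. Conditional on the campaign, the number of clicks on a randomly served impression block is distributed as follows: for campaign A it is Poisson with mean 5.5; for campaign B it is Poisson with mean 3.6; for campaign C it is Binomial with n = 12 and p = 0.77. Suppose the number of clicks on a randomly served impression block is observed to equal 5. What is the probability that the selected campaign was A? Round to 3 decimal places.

Likelihoods P(X=5 | ·): A: 0.171401; B: 0.13768; C: 0.00729917.
Posterior ∝ prior × likelihood. Numerator for A: 0.333333·0.171401 = 0.0571336.
Normalizing constant: 0.333333·0.171401 + 0.333333·0.13768 + 0.333333·0.00729917 = 0.10546.
P(A | observation) = 0.0571336 / 0.10546 = 0.541756.

0.542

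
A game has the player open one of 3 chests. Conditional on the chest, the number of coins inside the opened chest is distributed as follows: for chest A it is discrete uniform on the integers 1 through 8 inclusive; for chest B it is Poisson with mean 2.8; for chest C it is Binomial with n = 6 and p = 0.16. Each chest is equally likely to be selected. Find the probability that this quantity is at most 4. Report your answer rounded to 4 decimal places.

0.7824

Conditional on each chest, P(X ≤ 4): A: 0.5; B: 0.847676; C: 0.999455.
By total probability, P(X ≤ 4) = 0.333333·0.5 + 0.333333·0.847676 + 0.333333·0.999455 = 0.782377.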